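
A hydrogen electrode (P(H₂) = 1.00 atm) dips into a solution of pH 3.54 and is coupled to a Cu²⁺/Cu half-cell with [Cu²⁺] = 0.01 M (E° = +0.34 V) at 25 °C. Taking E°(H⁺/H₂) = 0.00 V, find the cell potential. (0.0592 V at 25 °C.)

The Cu²⁺/Cu couple is the cathode, so E°_cell = 0.34 V; n = 2.
[H⁺] = 10^(−3.54) = 2.9 × 10^-4 M, and Q = [H⁺]^2 / ([Cu²⁺]·P(H₂)) = 8.32 × 10^-6.
E = E° − (0.0592/2) log Q = 0.34 − (0.0592/2)(-5.080) = 0.490 V.

0.49 V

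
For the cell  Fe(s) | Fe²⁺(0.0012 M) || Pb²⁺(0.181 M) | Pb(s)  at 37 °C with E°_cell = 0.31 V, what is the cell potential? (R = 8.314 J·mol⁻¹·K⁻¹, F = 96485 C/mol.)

Balancing electrons gives n = 2; the reaction quotient is Q = [Fe²⁺]/[Pb²⁺] = 0.00663.
E = E° − (RT/nF) ln Q = 0.31 − (8.314×310)/(2×96485) × (-5.016) = 0.310 + 0.067 = 0.377 V.

0.377 V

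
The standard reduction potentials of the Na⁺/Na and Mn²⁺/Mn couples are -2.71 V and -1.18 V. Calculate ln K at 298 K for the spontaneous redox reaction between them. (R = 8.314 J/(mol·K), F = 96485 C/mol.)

E°_cell = -1.18 − (-2.71) = 1.53 V, with n = 2 electrons transferred.
At equilibrium E = 0, so the Nernst equation gives ln K = nFE°/RT = (2)(96485)(1.53)/((8.314)(298)) = 119.17.

ln K = 119.2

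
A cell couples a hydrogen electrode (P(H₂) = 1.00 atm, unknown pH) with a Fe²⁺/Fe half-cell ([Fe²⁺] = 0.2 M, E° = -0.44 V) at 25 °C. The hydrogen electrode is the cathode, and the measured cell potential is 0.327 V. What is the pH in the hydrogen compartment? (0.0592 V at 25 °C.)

E°_cell = 0.44 V and n = 2.
log Q = n(E° − E)/0.0592 = 2×(0.44 − 0.327)/0.0592 = 3.818.
With Q = [Fe²⁺]·P(H₂) / [H⁺]^2, solving for [H⁺] gives log[H⁺] = -2.258, so pH = 2.26.

pH = 2.26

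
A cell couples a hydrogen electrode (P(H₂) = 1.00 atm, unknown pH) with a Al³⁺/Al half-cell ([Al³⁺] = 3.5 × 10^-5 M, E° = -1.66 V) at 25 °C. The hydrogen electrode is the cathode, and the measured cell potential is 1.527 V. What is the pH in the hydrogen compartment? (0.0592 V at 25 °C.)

E°_cell = 1.66 V and n = 6.
log Q = n(E° − E)/0.0592 = 6×(1.66 − 1.527)/0.0592 = 13.480.
With Q = [Al³⁺]^2·P(H₂)^3 / [H⁺]^6, solving for [H⁺] gives log[H⁺] = -3.732, so pH = 3.73.

pH = 3.73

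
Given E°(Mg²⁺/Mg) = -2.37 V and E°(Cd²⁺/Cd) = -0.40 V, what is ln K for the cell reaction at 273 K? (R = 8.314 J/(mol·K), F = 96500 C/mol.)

E°_cell = -0.40 − (-2.37) = 1.97 V, with n = 2 electrons transferred.
At equilibrium E = 0, so the Nernst equation gives ln K = nFE°/RT = (2)(96500)(1.97)/((8.314)(273)) = 167.51.

ln K = 167.5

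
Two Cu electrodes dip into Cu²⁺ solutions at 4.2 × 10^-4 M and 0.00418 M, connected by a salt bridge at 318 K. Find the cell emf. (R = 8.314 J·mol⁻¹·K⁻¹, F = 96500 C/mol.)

Both half-cells are Cu²⁺/Cu, so E°_cell = 0. The concentrated side is the cathode; the cell reaction moves Cu²⁺ from high to low concentration with n = 2.
Q = [Cu²⁺]_dilute/[Cu²⁺]_conc = 4.2 × 10^-4/0.00418 = 0.100.
E = 0 − (RT/nF) ln Q = −((8.314×318)/(2×96500))(-2.298) = 0.0315 V.

0.031 V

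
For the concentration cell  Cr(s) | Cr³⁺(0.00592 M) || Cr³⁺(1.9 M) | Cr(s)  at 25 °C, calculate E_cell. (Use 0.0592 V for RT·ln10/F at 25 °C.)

Both half-cells are Cr³⁺/Cr, so E°_cell = 0. The concentrated side is the cathode; the cell reaction moves Cr³⁺ from high to low concentration with n = 3.
Q = [Cr³⁺]_dilute/[Cr³⁺]_conc = 0.00592/1.9 = 0.00312.
E = 0 − (0.0592/3) log Q = −(0.0592/3)(-2.506) = 0.0495 V.

0.049 V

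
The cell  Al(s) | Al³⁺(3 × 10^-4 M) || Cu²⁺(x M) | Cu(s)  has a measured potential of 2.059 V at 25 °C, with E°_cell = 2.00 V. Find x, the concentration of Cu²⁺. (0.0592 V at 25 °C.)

0.44 M

From the Nernst equation, log Q = n(E° − E)/0.0592 = 6(2.00 − 2.059)/0.0592 = -5.980, so Q = 1.05 × 10^-6.
With Q = [Al³⁺]^2/[Cu²⁺]^3 and the known concentrations, [Cu²⁺]^3 in the denominator gives [Cu²⁺] = 0.44 M.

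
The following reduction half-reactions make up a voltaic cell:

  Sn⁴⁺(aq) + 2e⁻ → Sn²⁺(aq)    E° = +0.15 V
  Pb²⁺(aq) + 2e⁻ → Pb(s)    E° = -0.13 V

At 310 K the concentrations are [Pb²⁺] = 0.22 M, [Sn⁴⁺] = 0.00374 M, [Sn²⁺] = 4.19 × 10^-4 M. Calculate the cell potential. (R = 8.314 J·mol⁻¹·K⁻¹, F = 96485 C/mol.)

0.329 V

The Sn⁴⁺/Sn²⁺ couple has the higher reduction potential and acts as the cathode, so E°_cell = +0.15 − (-0.13) = 0.28 V.
Balancing electrons gives n = 2; the reaction quotient is Q = [Pb²⁺]·[Sn²⁺]/[Sn⁴⁺] = 0.0246.
E = E° − (RT/nF) ln Q = 0.28 − (8.314×310)/(2×96485) × (-3.703) = 0.280 + 0.049 = 0.329 V.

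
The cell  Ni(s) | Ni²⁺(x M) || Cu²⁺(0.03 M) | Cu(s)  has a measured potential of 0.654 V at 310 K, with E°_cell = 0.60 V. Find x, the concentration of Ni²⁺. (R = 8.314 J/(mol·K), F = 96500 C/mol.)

From the Nernst equation, ln Q = nF(E° − E)/RT = 2×96500×(0.60 − 0.654)/(8.314×310) = -4.044, so Q = 0.0175.
With Q = [Ni²⁺]/[Cu²⁺] and the known concentrations, [Ni²⁺] in the numerator gives [Ni²⁺] = 5.3 × 10^-4 M.

5.3 × 10^-4 M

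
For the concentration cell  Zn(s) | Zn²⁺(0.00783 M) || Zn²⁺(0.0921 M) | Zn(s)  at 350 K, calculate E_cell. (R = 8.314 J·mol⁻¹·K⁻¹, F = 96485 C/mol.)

0.037 V

Both half-cells are Zn²⁺/Zn, so E°_cell = 0. The concentrated side is the cathode; the cell reaction moves Zn²⁺ from high to low concentration with n = 2.
Q = [Zn²⁺]_dilute/[Zn²⁺]_conc = 0.00783/0.0921 = 0.0850.
E = 0 − (RT/nF) ln Q = −((8.314×350)/(2×96485))(-2.465) = 0.0372 V.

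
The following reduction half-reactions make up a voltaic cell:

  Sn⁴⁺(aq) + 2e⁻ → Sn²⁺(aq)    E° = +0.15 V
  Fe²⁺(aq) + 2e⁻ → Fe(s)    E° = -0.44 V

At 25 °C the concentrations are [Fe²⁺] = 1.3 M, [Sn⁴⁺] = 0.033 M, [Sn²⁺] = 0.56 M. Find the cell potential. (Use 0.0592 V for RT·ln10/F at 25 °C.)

The Sn⁴⁺/Sn²⁺ couple has the higher reduction potential and acts as the cathode, so E°_cell = +0.15 − (-0.44) = 0.59 V.
Balancing electrons gives n = 2; the reaction quotient is Q = [Fe²⁺]·[Sn²⁺]/[Sn⁴⁺] = 22.1.
At 25 °C, E = E° − (0.0592/n) log Q = 0.59 − (0.0592/2)(1.344) = 0.590 − 0.040 = 0.550 V.

0.550 V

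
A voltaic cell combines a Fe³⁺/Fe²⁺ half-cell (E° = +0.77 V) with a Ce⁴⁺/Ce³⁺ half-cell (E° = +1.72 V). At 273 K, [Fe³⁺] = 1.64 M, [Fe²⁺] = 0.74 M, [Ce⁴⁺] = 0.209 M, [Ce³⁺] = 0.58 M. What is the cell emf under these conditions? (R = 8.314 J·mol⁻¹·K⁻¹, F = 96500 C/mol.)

The Ce⁴⁺/Ce³⁺ couple has the higher reduction potential and acts as the cathode, so E°_cell = +1.72 − (+0.77) = 0.95 V.
Balancing electrons gives n = 1; the reaction quotient is Q = [Fe³⁺]·[Ce³⁺]/([Fe²⁺]·[Ce⁴⁺]) = 6.15.
E = E° − (RT/nF) ln Q = 0.95 − (8.314×273)/(1×96500) × (1.816) = 0.950 − 0.043 = 0.907 V.

0.907 V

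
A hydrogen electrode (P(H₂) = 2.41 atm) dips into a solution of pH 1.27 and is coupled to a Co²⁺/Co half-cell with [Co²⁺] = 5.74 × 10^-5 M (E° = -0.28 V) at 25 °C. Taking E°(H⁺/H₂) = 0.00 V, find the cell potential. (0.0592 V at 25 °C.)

0.32 V

The hydrogen couple is the cathode, so E°_cell = 0.28 V; n = 2.
[H⁺] = 10^(−1.27) = 0.054 M, and Q = [Co²⁺]·P(H₂) / [H⁺]^2 = 0.0480.
E = E° − (0.0592/2) log Q = 0.28 − (0.0592/2)(-1.319) = 0.319 V.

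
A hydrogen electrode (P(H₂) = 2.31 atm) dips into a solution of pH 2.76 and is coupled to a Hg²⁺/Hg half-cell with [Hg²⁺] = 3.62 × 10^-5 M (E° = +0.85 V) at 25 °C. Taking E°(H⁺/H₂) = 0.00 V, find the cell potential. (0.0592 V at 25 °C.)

The Hg²⁺/Hg couple is the cathode, so E°_cell = 0.85 V; n = 2.
[H⁺] = 10^(−2.76) = 0.0017 M, and Q = [H⁺]^2 / ([Hg²⁺]·P(H₂)) = 0.0361.
E = E° − (0.0592/2) log Q = 0.85 − (0.0592/2)(-1.442) = 0.893 V.

0.89 V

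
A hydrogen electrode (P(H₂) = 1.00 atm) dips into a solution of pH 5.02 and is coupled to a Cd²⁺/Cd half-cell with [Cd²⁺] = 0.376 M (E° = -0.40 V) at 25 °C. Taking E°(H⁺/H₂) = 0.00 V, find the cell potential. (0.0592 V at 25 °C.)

The hydrogen couple is the cathode, so E°_cell = 0.40 V; n = 2.
[H⁺] = 10^(−5.02) = 9.5 × 10^-6 M, and Q = [Cd²⁺]·P(H₂) / [H⁺]^2 = 4.12 × 10^9.
E = E° − (0.0592/2) log Q = 0.40 − (0.0592/2)(9.615) = 0.115 V.

0.12 V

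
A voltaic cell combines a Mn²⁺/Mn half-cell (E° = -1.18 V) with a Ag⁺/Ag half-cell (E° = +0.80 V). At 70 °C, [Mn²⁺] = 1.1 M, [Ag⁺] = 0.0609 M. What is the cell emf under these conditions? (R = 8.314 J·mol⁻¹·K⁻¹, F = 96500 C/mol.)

The Ag⁺/Ag couple has the higher reduction potential and acts as the cathode, so E°_cell = +0.80 − (-1.18) = 1.98 V.
Balancing electrons gives n = 2; the reaction quotient is Q = [Mn²⁺]/[Ag⁺]^2 = 297.
E = E° − (RT/nF) ln Q = 1.98 − (8.314×343)/(2×96500) × (5.692) = 1.980 − 0.084 = 1.896 V.

1.90 V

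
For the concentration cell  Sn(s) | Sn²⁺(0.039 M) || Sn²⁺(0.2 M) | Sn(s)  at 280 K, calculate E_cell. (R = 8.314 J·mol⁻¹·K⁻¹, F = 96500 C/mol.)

Both half-cells are Sn²⁺/Sn, so E°_cell = 0. The concentrated side is the cathode; the cell reaction moves Sn²⁺ from high to low concentration with n = 2.
Q = [Sn²⁺]_dilute/[Sn²⁺]_conc = 0.039/0.2 = 0.195.
E = 0 − (RT/nF) ln Q = −((8.314×280)/(2×96500))(-1.635) = 0.0197 V.

0.020 V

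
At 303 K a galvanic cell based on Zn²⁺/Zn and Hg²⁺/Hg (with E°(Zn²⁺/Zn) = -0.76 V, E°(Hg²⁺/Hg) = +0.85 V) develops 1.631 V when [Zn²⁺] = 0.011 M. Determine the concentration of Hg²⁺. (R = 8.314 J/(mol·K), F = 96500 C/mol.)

From the Nernst equation, ln Q = nF(E° − E)/RT = 2×96500×(1.61 − 1.631)/(8.314×303) = -1.609, so Q = 0.200.
With Q = [Zn²⁺]/[Hg²⁺] and the known concentrations, [Hg²⁺] in the denominator gives [Hg²⁺] = 0.055 M.

0.055 M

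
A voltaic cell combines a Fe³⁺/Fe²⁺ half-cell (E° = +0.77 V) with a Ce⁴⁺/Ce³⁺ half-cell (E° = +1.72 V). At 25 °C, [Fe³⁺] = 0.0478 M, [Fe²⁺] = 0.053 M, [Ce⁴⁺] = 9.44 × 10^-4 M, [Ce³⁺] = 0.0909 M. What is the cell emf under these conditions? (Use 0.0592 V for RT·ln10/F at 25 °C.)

The Ce⁴⁺/Ce³⁺ couple has the higher reduction potential and acts as the cathode, so E°_cell = +1.72 − (+0.77) = 0.95 V.
Balancing electrons gives n = 1; the reaction quotient is Q = [Fe³⁺]·[Ce³⁺]/([Fe²⁺]·[Ce⁴⁺]) = 86.8.
At 25 °C, E = E° − (0.0592/n) log Q = 0.95 − (0.0592/1)(1.939) = 0.950 − 0.115 = 0.835 V.

0.835 V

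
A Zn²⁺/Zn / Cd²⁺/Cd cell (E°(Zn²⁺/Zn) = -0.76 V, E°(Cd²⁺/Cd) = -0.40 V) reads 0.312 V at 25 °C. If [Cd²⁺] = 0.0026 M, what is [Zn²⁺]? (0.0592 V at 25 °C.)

0.11 M

From the Nernst equation, log Q = n(E° − E)/0.0592 = 2(0.36 − 0.312)/0.0592 = 1.622, so Q = 41.8.
With Q = [Zn²⁺]/[Cd²⁺] and the known concentrations, [Zn²⁺] in the numerator gives [Zn²⁺] = 0.11 M.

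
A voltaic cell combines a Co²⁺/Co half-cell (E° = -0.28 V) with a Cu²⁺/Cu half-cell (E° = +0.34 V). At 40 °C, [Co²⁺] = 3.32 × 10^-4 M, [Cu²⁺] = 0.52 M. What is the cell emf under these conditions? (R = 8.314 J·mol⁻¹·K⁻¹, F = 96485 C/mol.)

0.719 V

The Cu²⁺/Cu couple has the higher reduction potential and acts as the cathode, so E°_cell = +0.34 − (-0.28) = 0.62 V.
Balancing electrons gives n = 2; the reaction quotient is Q = [Co²⁺]/[Cu²⁺] = 6.38 × 10^-4.
E = E° − (RT/nF) ln Q = 0.62 − (8.314×313)/(2×96485) × (-7.356) = 0.620 + 0.099 = 0.719 V.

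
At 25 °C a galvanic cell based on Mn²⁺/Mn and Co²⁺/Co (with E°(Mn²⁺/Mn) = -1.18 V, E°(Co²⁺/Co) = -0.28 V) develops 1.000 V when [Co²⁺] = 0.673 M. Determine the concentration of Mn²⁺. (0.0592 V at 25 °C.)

2.8 × 10^-4 M

From the Nernst equation, log Q = n(E° − E)/0.0592 = 2(0.90 − 1.000)/0.0592 = -3.378, so Q = 4.18 × 10^-4.
With Q = [Mn²⁺]/[Co²⁺] and the known concentrations, [Mn²⁺] in the numerator gives [Mn²⁺] = 2.8 × 10^-4 M.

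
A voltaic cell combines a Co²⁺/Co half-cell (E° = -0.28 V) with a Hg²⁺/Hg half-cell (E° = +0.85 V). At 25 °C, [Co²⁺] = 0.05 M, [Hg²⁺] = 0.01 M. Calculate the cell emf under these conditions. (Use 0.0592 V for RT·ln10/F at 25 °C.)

The Hg²⁺/Hg couple has the higher reduction potential and acts as the cathode, so E°_cell = +0.85 − (-0.28) = 1.13 V.
Balancing electrons gives n = 2; the reaction quotient is Q = [Co²⁺]/[Hg²⁺] = 5.00.
At 25 °C, E = E° − (0.0592/n) log Q = 1.13 − (0.0592/2)(0.699) = 1.130 − 0.021 = 1.109 V.

1.11 V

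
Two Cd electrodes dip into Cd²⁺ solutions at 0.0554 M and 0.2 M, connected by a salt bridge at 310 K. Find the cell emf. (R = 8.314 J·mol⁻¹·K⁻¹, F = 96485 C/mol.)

0.017 V

Both half-cells are Cd²⁺/Cd, so E°_cell = 0. The concentrated side is the cathode; the cell reaction moves Cd²⁺ from high to low concentration with n = 2.
Q = [Cd²⁺]_dilute/[Cd²⁺]_conc = 0.0554/0.2 = 0.277.
E = 0 − (RT/nF) ln Q = −((8.314×310)/(2×96485))(-1.284) = 0.0171 V.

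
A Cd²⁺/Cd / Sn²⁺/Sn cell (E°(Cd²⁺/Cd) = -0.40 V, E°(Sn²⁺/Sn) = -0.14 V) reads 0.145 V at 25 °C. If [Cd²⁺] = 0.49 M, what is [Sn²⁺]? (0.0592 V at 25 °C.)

From the Nernst equation, log Q = n(E° − E)/0.0592 = 2(0.26 − 0.145)/0.0592 = 3.885, so Q = 7680.
With Q = [Cd²⁺]/[Sn²⁺] and the known concentrations, [Sn²⁺] in the denominator gives [Sn²⁺] = 6.4 × 10^-5 M.

6.4 × 10^-5 M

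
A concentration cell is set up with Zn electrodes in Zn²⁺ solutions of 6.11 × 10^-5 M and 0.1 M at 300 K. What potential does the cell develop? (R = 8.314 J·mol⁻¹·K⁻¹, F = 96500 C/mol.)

Both half-cells are Zn²⁺/Zn, so E°_cell = 0. The concentrated side is the cathode; the cell reaction moves Zn²⁺ from high to low concentration with n = 2.
Q = [Zn²⁺]_dilute/[Zn²⁺]_conc = 6.11 × 10^-5/0.1 = 6.11 × 10^-4.
E = 0 − (RT/nF) ln Q = −((8.314×300)/(2×96500))(-7.400) = 0.0956 V.

0.096 V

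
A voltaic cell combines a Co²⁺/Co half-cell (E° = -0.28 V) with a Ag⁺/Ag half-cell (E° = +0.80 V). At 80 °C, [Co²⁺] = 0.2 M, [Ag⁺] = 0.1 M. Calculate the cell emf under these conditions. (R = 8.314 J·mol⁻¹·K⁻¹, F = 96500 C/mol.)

1.03 V

The Ag⁺/Ag couple has the higher reduction potential and acts as the cathode, so E°_cell = +0.80 − (-0.28) = 1.08 V.
Balancing electrons gives n = 2; the reaction quotient is Q = [Co²⁺]/[Ag⁺]^2 = 20.0.
E = E° − (RT/nF) ln Q = 1.08 − (8.314×353)/(2×96500) × (2.996) = 1.080 − 0.046 = 1.034 V.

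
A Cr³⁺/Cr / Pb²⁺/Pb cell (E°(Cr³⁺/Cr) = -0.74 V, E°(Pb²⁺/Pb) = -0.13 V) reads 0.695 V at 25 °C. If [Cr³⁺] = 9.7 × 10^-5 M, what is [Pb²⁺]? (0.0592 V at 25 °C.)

1.6 M

From the Nernst equation, log Q = n(E° − E)/0.0592 = 6(0.61 − 0.695)/0.0592 = -8.615, so Q = 2.43 × 10^-9.
With Q = [Cr³⁺]^2/[Pb²⁺]^3 and the known concentrations, [Pb²⁺]^3 in the denominator gives [Pb²⁺] = 1.6 M.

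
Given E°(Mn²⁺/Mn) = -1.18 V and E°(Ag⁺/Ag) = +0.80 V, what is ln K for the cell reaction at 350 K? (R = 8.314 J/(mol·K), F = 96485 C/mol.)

ln K = 131.3

E°_cell = +0.80 − (-1.18) = 1.98 V, with n = 2 electrons transferred.
At equilibrium E = 0, so the Nernst equation gives ln K = nFE°/RT = (2)(96485)(1.98)/((8.314)(350)) = 131.30.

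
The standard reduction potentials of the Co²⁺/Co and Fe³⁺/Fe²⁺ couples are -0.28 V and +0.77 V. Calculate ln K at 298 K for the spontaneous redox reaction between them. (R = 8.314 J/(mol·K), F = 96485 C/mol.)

E°_cell = +0.77 − (-0.28) = 1.05 V, with n = 2 electrons transferred.
At equilibrium E = 0, so the Nernst equation gives ln K = nFE°/RT = (2)(96485)(1.05)/((8.314)(298)) = 81.78.

ln K = 81.8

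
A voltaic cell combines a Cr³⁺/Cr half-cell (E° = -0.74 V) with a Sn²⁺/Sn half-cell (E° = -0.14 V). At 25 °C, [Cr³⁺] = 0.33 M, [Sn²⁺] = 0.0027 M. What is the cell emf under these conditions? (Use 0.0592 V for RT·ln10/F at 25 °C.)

The Sn²⁺/Sn couple has the higher reduction potential and acts as the cathode, so E°_cell = -0.14 − (-0.74) = 0.60 V.
Balancing electrons gives n = 6; the reaction quotient is Q = [Cr³⁺]^2/[Sn²⁺]^3 = 5.53 × 10^6.
At 25 °C, E = E° − (0.0592/n) log Q = 0.60 − (0.0592/6)(6.743) = 0.600 − 0.067 = 0.533 V.

0.533 V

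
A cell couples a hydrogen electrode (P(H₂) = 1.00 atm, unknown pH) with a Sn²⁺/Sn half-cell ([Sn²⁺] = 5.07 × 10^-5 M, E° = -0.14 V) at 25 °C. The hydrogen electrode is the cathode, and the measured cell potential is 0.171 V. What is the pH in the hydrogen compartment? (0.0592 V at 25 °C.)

pH = 1.62

E°_cell = 0.14 V and n = 2.
log Q = n(E° − E)/0.0592 = 2×(0.14 − 0.171)/0.0592 = -1.047.
With Q = [Sn²⁺]·P(H₂) / [H⁺]^2, solving for [H⁺] gives log[H⁺] = -1.624, so pH = 1.62.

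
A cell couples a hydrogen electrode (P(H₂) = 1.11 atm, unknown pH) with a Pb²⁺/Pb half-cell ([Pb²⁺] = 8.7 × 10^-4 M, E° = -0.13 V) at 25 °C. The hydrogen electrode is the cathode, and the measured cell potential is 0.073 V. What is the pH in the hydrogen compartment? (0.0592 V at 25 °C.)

pH = 2.47

E°_cell = 0.13 V and n = 2.
log Q = n(E° − E)/0.0592 = 2×(0.13 − 0.073)/0.0592 = 1.926.
With Q = [Pb²⁺]·P(H₂) / [H⁺]^2, solving for [H⁺] gives log[H⁺] = -2.470, so pH = 2.47.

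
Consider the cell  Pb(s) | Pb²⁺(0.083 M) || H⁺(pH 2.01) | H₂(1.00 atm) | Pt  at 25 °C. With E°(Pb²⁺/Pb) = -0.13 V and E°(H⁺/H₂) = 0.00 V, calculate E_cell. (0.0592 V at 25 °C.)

The hydrogen couple is the cathode, so E°_cell = 0.13 V; n = 2.
[H⁺] = 10^(−2.01) = 0.0098 M, and Q = [Pb²⁺]·P(H₂) / [H⁺]^2 = 869.
E = E° − (0.0592/2) log Q = 0.13 − (0.0592/2)(2.939) = 0.043 V.

0.043 V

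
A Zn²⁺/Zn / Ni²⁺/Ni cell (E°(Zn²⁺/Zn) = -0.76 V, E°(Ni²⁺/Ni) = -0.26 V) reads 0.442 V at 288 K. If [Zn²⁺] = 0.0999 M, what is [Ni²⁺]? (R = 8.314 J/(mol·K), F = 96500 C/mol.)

From the Nernst equation, ln Q = nF(E° − E)/RT = 2×96500×(0.50 − 0.442)/(8.314×288) = 4.675, so Q = 107.
With Q = [Zn²⁺]/[Ni²⁺] and the known concentrations, [Ni²⁺] in the denominator gives [Ni²⁺] = 9.3 × 10^-4 M.

9.3 × 10^-4 M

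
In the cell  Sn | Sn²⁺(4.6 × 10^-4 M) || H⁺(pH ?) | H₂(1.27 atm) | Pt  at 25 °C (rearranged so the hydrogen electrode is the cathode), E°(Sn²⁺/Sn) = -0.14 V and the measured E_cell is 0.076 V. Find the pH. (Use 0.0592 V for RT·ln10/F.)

pH = 2.70

E°_cell = 0.14 V and n = 2.
log Q = n(E° − E)/0.0592 = 2×(0.14 − 0.076)/0.0592 = 2.162.
With Q = [Sn²⁺]·P(H₂) / [H⁺]^2, solving for [H⁺] gives log[H⁺] = -2.698, so pH = 2.70.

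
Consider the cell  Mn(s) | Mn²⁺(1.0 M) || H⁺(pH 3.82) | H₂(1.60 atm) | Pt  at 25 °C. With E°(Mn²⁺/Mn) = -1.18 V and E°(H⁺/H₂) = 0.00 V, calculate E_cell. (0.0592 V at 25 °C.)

The hydrogen couple is the cathode, so E°_cell = 1.18 V; n = 2.
[H⁺] = 10^(−3.82) = 1.5 × 10^-4 M, and Q = [Mn²⁺]·P(H₂) / [H⁺]^2 = 6.98 × 10^7.
E = E° − (0.0592/2) log Q = 1.18 − (0.0592/2)(7.844) = 0.948 V.

0.95 V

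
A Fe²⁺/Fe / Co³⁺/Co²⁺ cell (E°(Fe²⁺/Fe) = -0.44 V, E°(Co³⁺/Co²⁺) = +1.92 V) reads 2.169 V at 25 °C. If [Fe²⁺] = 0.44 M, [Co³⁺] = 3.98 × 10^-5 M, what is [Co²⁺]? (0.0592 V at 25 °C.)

0.1 M

From the Nernst equation, log Q = n(E° − E)/0.0592 = 2(2.36 − 2.169)/0.0592 = 6.453, so Q = 2.84 × 10^6.
With Q = [Fe²⁺]·[Co²⁺]^2/[Co³⁺]^2 and the known concentrations, [Co²⁺]^2 in the numerator gives [Co²⁺] = 0.1 M.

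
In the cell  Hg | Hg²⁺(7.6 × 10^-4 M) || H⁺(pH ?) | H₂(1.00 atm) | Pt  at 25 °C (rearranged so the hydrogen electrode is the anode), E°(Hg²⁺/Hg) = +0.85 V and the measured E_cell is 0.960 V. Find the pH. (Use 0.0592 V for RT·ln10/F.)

E°_cell = 0.85 V and n = 2.
log Q = n(E° − E)/0.0592 = 2×(0.85 − 0.960)/0.0592 = -3.716.
With Q = [H⁺]^2 / ([Hg²⁺]·P(H₂)), solving for [H⁺] gives log[H⁺] = -3.418, so pH = 3.42.

pH = 3.42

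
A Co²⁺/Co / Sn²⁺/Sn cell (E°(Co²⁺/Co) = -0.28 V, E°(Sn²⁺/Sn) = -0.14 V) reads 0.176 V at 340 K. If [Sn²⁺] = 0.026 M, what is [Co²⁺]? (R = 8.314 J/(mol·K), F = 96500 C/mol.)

0.0022 M

From the Nernst equation, ln Q = nF(E° − E)/RT = 2×96500×(0.14 − 0.176)/(8.314×340) = -2.458, so Q = 0.0856.
With Q = [Co²⁺]/[Sn²⁺] and the known concentrations, [Co²⁺] in the numerator gives [Co²⁺] = 0.0022 M.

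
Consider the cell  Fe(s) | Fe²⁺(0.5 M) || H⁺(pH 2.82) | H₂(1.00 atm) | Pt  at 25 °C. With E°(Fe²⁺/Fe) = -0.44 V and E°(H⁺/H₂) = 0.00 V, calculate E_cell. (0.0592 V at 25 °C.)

0.28 V

The hydrogen couple is the cathode, so E°_cell = 0.44 V; n = 2.
[H⁺] = 10^(−2.82) = 0.0015 M, and Q = [Fe²⁺]·P(H₂) / [H⁺]^2 = 2.18 × 10^5.
E = E° − (0.0592/2) log Q = 0.44 − (0.0592/2)(5.339) = 0.282 V.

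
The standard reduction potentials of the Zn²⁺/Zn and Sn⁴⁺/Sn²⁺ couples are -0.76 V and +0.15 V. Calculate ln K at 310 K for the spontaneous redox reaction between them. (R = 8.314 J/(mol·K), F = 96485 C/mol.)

ln K = 68.1

E°_cell = +0.15 − (-0.76) = 0.91 V, with n = 2 electrons transferred.
At equilibrium E = 0, so the Nernst equation gives ln K = nFE°/RT = (2)(96485)(0.91)/((8.314)(310)) = 68.13.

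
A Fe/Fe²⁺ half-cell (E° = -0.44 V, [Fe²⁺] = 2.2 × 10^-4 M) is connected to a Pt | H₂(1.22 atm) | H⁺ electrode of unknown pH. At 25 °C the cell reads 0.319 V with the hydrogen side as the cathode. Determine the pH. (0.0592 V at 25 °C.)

E°_cell = 0.44 V and n = 2.
log Q = n(E° − E)/0.0592 = 2×(0.44 − 0.319)/0.0592 = 4.088.
With Q = [Fe²⁺]·P(H₂) / [H⁺]^2, solving for [H⁺] gives log[H⁺] = -3.830, so pH = 3.83.

pH = 3.83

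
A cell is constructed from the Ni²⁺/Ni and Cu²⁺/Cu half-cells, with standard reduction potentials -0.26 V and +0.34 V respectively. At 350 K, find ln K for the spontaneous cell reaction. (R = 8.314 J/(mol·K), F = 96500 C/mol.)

E°_cell = +0.34 − (-0.26) = 0.60 V, with n = 2 electrons transferred.
At equilibrium E = 0, so the Nernst equation gives ln K = nFE°/RT = (2)(96500)(0.60)/((8.314)(350)) = 39.80.

ln K = 39.8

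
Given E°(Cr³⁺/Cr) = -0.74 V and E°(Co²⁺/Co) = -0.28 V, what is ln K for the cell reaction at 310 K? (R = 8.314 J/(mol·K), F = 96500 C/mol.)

ln K = 103.3

E°_cell = -0.28 − (-0.74) = 0.46 V, with n = 6 electrons transferred.
At equilibrium E = 0, so the Nernst equation gives ln K = nFE°/RT = (6)(96500)(0.46)/((8.314)(310)) = 103.34.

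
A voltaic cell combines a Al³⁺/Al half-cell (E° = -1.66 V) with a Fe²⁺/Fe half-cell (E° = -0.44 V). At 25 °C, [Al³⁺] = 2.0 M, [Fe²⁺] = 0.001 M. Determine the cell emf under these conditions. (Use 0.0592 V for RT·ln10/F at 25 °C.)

1.13 V

The Fe²⁺/Fe couple has the higher reduction potential and acts as the cathode, so E°_cell = -0.44 − (-1.66) = 1.22 V.
Balancing electrons gives n = 6; the reaction quotient is Q = [Al³⁺]^2/[Fe²⁺]^3 = 4 × 10^9.
At 25 °C, E = E° − (0.0592/n) log Q = 1.22 − (0.0592/6)(9.602) = 1.220 − 0.095 = 1.125 V.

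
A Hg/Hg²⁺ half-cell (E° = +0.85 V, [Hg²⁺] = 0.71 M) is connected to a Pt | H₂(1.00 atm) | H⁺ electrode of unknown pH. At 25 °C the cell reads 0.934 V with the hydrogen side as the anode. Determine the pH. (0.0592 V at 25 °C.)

E°_cell = 0.85 V and n = 2.
log Q = n(E° − E)/0.0592 = 2×(0.85 − 0.934)/0.0592 = -2.838.
With Q = [H⁺]^2 / ([Hg²⁺]·P(H₂)), solving for [H⁺] gives log[H⁺] = -1.493, so pH = 1.49.

pH = 1.49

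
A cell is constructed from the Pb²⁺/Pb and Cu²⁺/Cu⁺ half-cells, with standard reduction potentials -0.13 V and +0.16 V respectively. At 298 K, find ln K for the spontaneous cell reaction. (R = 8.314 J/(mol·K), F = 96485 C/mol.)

E°_cell = +0.16 − (-0.13) = 0.29 V, with n = 2 electrons transferred.
At equilibrium E = 0, so the Nernst equation gives ln K = nFE°/RT = (2)(96485)(0.29)/((8.314)(298)) = 22.59.

ln K = 22.6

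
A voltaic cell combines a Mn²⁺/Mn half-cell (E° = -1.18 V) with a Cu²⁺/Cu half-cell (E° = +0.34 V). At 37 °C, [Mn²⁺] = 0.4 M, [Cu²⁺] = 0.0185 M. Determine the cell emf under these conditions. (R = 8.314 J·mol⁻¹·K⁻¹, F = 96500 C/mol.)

The Cu²⁺/Cu couple has the higher reduction potential and acts as the cathode, so E°_cell = +0.34 − (-1.18) = 1.52 V.
Balancing electrons gives n = 2; the reaction quotient is Q = [Mn²⁺]/[Cu²⁺] = 21.6.
E = E° − (RT/nF) ln Q = 1.52 − (8.314×310)/(2×96500) × (3.074) = 1.520 − 0.041 = 1.479 V.

1.48 V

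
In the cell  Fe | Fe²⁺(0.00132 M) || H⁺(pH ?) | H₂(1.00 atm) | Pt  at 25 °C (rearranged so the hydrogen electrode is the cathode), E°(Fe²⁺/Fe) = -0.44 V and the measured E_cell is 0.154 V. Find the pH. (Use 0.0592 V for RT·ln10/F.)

E°_cell = 0.44 V and n = 2.
log Q = n(E° − E)/0.0592 = 2×(0.44 − 0.154)/0.0592 = 9.662.
With Q = [Fe²⁺]·P(H₂) / [H⁺]^2, solving for [H⁺] gives log[H⁺] = -6.271, so pH = 6.27.

pH = 6.27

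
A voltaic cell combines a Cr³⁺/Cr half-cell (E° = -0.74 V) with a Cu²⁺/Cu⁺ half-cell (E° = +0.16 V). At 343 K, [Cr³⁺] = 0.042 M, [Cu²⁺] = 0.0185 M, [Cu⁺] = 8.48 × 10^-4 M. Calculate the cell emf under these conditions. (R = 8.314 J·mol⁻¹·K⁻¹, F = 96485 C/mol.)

The Cu²⁺/Cu⁺ couple has the higher reduction potential and acts as the cathode, so E°_cell = +0.16 − (-0.74) = 0.90 V.
Balancing electrons gives n = 3; the reaction quotient is Q = [Cr³⁺]·[Cu⁺]^3/[Cu²⁺]^3 = 4.05 × 10^-6.
E = E° − (RT/nF) ln Q = 0.90 − (8.314×343)/(3×96485) × (-12.418) = 0.900 + 0.122 = 1.022 V.

1.02 V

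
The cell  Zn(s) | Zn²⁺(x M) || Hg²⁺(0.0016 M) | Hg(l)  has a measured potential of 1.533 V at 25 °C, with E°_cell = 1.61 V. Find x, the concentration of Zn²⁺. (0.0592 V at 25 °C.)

From the Nernst equation, log Q = n(E° − E)/0.0592 = 2(1.61 − 1.533)/0.0592 = 2.601, so Q = 399.
With Q = [Zn²⁺]/[Hg²⁺] and the known concentrations, [Zn²⁺] in the numerator gives [Zn²⁺] = 0.64 M.

0.64 M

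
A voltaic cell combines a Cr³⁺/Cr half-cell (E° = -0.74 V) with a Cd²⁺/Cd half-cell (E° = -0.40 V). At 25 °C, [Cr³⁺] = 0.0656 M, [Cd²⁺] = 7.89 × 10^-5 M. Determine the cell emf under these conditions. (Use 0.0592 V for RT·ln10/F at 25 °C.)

0.242 V

The Cd²⁺/Cd couple has the higher reduction potential and acts as the cathode, so E°_cell = -0.40 − (-0.74) = 0.34 V.
Balancing electrons gives n = 6; the reaction quotient is Q = [Cr³⁺]^2/[Cd²⁺]^3 = 8.76 × 10^9.
At 25 °C, E = E° − (0.0592/n) log Q = 0.34 − (0.0592/6)(9.943) = 0.340 − 0.098 = 0.242 V.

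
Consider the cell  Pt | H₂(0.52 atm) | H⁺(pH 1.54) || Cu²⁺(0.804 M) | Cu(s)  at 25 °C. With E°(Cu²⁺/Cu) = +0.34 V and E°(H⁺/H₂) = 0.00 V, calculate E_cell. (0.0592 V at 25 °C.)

The Cu²⁺/Cu couple is the cathode, so E°_cell = 0.34 V; n = 2.
[H⁺] = 10^(−1.54) = 0.029 M, and Q = [H⁺]^2 / ([Cu²⁺]·P(H₂)) = 0.00199.
E = E° − (0.0592/2) log Q = 0.34 − (0.0592/2)(-2.701) = 0.420 V.

0.42 V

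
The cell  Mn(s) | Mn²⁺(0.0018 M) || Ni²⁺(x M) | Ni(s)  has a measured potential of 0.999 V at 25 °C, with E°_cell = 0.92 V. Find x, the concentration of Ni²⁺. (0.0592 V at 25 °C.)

0.84 M

From the Nernst equation, log Q = n(E° − E)/0.0592 = 2(0.92 − 0.999)/0.0592 = -2.669, so Q = 0.00214.
With Q = [Mn²⁺]/[Ni²⁺] and the known concentrations, [Ni²⁺] in the denominator gives [Ni²⁺] = 0.84 M.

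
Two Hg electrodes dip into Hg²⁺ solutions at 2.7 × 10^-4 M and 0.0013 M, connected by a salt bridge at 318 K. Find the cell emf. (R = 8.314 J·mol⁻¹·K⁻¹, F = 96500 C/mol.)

0.022 V

Both half-cells are Hg²⁺/Hg, so E°_cell = 0. The concentrated side is the cathode; the cell reaction moves Hg²⁺ from high to low concentration with n = 2.
Q = [Hg²⁺]_dilute/[Hg²⁺]_conc = 2.7 × 10^-4/0.0013 = 0.208.
E = 0 − (RT/nF) ln Q = −((8.314×318)/(2×96500))(-1.572) = 0.0215 V.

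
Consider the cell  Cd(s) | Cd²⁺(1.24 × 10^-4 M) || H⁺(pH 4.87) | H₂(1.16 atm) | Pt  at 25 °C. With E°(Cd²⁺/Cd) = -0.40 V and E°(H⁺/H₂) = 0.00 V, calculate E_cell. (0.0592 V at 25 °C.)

The hydrogen couple is the cathode, so E°_cell = 0.40 V; n = 2.
[H⁺] = 10^(−4.87) = 1.3 × 10^-5 M, and Q = [Cd²⁺]·P(H₂) / [H⁺]^2 = 7.9 × 10^5.
E = E° − (0.0592/2) log Q = 0.40 − (0.0592/2)(5.898) = 0.225 V.

0.23 V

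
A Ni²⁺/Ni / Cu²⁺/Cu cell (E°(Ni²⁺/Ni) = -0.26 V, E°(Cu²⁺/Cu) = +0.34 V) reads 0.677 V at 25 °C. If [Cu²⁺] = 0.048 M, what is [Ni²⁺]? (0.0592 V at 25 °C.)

1.2 × 10^-4 M

From the Nernst equation, log Q = n(E° − E)/0.0592 = 2(0.60 − 0.677)/0.0592 = -2.601, so Q = 0.00250.
With Q = [Ni²⁺]/[Cu²⁺] and the known concentrations, [Ni²⁺] in the numerator gives [Ni²⁺] = 1.2 × 10^-4 M.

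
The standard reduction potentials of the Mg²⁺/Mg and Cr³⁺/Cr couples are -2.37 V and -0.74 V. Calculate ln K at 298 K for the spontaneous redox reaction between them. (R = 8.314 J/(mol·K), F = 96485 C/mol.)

E°_cell = -0.74 − (-2.37) = 1.63 V, with n = 6 electrons transferred.
At equilibrium E = 0, so the Nernst equation gives ln K = nFE°/RT = (6)(96485)(1.63)/((8.314)(298)) = 380.87.

ln K = 380.9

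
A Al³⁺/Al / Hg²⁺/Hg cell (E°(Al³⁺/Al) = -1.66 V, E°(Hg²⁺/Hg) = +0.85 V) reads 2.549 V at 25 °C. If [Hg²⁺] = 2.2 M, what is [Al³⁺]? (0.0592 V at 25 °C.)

0.034 M

From the Nernst equation, log Q = n(E° − E)/0.0592 = 6(2.51 − 2.549)/0.0592 = -3.953, so Q = 1.12 × 10^-4.
With Q = [Al³⁺]^2/[Hg²⁺]^3 and the known concentrations, [Al³⁺]^2 in the numerator gives [Al³⁺] = 0.034 M.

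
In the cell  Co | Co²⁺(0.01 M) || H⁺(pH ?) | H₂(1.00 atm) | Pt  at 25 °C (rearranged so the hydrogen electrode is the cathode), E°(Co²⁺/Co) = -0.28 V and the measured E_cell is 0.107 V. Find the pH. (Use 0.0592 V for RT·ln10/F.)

E°_cell = 0.28 V and n = 2.
log Q = n(E° − E)/0.0592 = 2×(0.28 − 0.107)/0.0592 = 5.845.
With Q = [Co²⁺]·P(H₂) / [H⁺]^2, solving for [H⁺] gives log[H⁺] = -3.922, so pH = 3.92.

pH = 3.92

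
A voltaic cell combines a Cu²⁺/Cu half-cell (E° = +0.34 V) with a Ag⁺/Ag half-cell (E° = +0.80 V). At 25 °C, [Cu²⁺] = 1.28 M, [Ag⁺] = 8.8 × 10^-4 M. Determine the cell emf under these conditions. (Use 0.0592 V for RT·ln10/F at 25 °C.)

0.276 V

The Ag⁺/Ag couple has the higher reduction potential and acts as the cathode, so E°_cell = +0.80 − (+0.34) = 0.46 V.
Balancing electrons gives n = 2; the reaction quotient is Q = [Cu²⁺]/[Ag⁺]^2 = 1.65 × 10^6.
At 25 °C, E = E° − (0.0592/n) log Q = 0.46 − (0.0592/2)(6.218) = 0.460 − 0.184 = 0.276 V.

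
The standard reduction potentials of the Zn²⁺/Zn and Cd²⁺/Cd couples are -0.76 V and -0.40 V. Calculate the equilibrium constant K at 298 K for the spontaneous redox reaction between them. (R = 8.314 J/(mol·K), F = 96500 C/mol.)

1.5 × 10^12

E°_cell = -0.40 − (-0.76) = 0.36 V, with n = 2 electrons transferred.
At equilibrium E = 0, so the Nernst equation gives ln K = nFE°/RT = (2)(96500)(0.36)/((8.314)(298)) = 28.04.
K = e^28.04 = 1.5 × 10^12.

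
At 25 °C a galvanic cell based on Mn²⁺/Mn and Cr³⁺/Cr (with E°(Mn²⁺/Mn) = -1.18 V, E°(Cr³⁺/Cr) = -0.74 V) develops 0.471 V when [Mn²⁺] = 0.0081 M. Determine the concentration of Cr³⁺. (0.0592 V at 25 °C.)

0.027 M

From the Nernst equation, log Q = n(E° − E)/0.0592 = 6(0.44 − 0.471)/0.0592 = -3.142, so Q = 7.21 × 10^-4.
With Q = [Mn²⁺]^3/[Cr³⁺]^2 and the known concentrations, [Cr³⁺]^2 in the denominator gives [Cr³⁺] = 0.027 M.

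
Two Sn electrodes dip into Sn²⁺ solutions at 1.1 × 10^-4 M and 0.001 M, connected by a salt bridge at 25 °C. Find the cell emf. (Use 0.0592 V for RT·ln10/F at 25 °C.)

Both half-cells are Sn²⁺/Sn, so E°_cell = 0. The concentrated side is the cathode; the cell reaction moves Sn²⁺ from high to low concentration with n = 2.
Q = [Sn²⁺]_dilute/[Sn²⁺]_conc = 1.1 × 10^-4/0.001 = 0.110.
E = 0 − (0.0592/2) log Q = −(0.0592/2)(-0.959) = 0.0284 V.

0.028 V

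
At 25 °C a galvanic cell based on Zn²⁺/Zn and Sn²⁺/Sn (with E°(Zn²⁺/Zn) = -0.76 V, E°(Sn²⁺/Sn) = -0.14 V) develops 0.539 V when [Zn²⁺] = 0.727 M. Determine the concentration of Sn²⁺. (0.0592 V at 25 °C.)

0.0013 M

From the Nernst equation, log Q = n(E° − E)/0.0592 = 2(0.62 − 0.539)/0.0592 = 2.736, so Q = 545.
With Q = [Zn²⁺]/[Sn²⁺] and the known concentrations, [Sn²⁺] in the denominator gives [Sn²⁺] = 0.0013 M.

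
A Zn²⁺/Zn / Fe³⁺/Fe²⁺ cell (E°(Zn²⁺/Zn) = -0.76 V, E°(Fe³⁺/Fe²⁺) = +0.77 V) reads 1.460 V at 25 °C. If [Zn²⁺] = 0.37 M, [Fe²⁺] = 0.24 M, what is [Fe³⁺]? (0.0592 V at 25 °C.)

0.0096 M

From the Nernst equation, log Q = n(E° − E)/0.0592 = 2(1.53 − 1.460)/0.0592 = 2.365, so Q = 232.
With Q = [Zn²⁺]·[Fe²⁺]^2/[Fe³⁺]^2 and the known concentrations, [Fe³⁺]^2 in the denominator gives [Fe³⁺] = 0.0096 M.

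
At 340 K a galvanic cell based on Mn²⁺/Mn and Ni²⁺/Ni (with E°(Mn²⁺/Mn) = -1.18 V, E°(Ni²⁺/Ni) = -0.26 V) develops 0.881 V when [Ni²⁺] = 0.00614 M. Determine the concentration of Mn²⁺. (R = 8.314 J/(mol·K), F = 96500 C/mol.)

From the Nernst equation, ln Q = nF(E° − E)/RT = 2×96500×(0.92 − 0.881)/(8.314×340) = 2.663, so Q = 14.3.
With Q = [Mn²⁺]/[Ni²⁺] and the known concentrations, [Mn²⁺] in the numerator gives [Mn²⁺] = 0.088 M.

0.088 M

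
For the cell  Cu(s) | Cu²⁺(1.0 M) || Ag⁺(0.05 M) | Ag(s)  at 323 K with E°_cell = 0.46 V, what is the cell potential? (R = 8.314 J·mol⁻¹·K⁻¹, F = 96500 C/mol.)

0.377 V

Balancing electrons gives n = 2; the reaction quotient is Q = [Cu²⁺]/[Ag⁺]^2 = 400.
E = E° − (RT/nF) ln Q = 0.46 − (8.314×323)/(2×96500) × (5.991) = 0.460 − 0.083 = 0.377 V.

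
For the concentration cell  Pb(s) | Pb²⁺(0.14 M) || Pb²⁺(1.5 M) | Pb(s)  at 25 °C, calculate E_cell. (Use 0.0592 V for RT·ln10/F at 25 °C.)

Both half-cells are Pb²⁺/Pb, so E°_cell = 0. The concentrated side is the cathode; the cell reaction moves Pb²⁺ from high to low concentration with n = 2.
Q = [Pb²⁺]_dilute/[Pb²⁺]_conc = 0.14/1.5 = 0.0933.
E = 0 − (0.0592/2) log Q = −(0.0592/2)(-1.030) = 0.0305 V.

0.030 V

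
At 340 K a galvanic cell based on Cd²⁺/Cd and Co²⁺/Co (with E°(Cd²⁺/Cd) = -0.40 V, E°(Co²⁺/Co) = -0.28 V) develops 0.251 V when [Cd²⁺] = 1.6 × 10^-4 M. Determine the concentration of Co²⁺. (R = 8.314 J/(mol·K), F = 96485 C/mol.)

From the Nernst equation, ln Q = nF(E° − E)/RT = 2×96485×(0.12 − 0.251)/(8.314×340) = -8.943, so Q = 1.31 × 10^-4.
With Q = [Cd²⁺]/[Co²⁺] and the known concentrations, [Co²⁺] in the denominator gives [Co²⁺] = 1.2 M.

1.2 M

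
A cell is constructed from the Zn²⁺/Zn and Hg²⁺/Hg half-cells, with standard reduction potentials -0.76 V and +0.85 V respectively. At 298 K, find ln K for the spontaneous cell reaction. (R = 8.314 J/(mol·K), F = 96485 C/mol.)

E°_cell = +0.85 − (-0.76) = 1.61 V, with n = 2 electrons transferred.
At equilibrium E = 0, so the Nernst equation gives ln K = nFE°/RT = (2)(96485)(1.61)/((8.314)(298)) = 125.40.

ln K = 125.4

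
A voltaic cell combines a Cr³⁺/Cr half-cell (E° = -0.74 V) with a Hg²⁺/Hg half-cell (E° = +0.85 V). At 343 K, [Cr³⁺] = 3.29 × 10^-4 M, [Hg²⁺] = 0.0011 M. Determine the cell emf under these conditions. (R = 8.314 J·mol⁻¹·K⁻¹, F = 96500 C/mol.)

1.57 V

The Hg²⁺/Hg couple has the higher reduction potential and acts as the cathode, so E°_cell = +0.85 − (-0.74) = 1.59 V.
Balancing electrons gives n = 6; the reaction quotient is Q = [Cr³⁺]^2/[Hg²⁺]^3 = 81.3.
E = E° − (RT/nF) ln Q = 1.59 − (8.314×343)/(6×96500) × (4.398) = 1.590 − 0.022 = 1.568 V.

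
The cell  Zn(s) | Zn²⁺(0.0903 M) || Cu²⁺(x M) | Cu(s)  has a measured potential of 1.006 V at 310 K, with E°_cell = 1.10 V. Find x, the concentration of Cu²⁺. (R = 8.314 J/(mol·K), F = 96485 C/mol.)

From the Nernst equation, ln Q = nF(E° − E)/RT = 2×96485×(1.10 − 1.006)/(8.314×310) = 7.038, so Q = 1140.
With Q = [Zn²⁺]/[Cu²⁺] and the known concentrations, [Cu²⁺] in the denominator gives [Cu²⁺] = 7.9 × 10^-5 M.

7.9 × 10^-5 M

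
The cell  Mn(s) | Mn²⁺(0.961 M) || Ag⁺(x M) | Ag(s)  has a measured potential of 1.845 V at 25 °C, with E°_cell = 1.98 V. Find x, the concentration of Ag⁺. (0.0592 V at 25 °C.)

From the Nernst equation, log Q = n(E° − E)/0.0592 = 2(1.98 − 1.845)/0.0592 = 4.561, so Q = 3.64 × 10^4.
With Q = [Mn²⁺]/[Ag⁺]^2 and the known concentrations, [Ag⁺]^2 in the denominator gives [Ag⁺] = 0.0051 M.

0.0051 M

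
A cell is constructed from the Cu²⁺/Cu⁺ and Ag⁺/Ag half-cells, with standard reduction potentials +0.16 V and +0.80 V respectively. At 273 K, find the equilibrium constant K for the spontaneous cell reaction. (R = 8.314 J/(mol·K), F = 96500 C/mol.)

6.6 × 10^11

E°_cell = +0.80 − (+0.16) = 0.64 V, with n = 1 electron transferred.
At equilibrium E = 0, so the Nernst equation gives ln K = nFE°/RT = (1)(96500)(0.64)/((8.314)(273)) = 27.21.
K = e^27.21 = 6.6 × 10^11.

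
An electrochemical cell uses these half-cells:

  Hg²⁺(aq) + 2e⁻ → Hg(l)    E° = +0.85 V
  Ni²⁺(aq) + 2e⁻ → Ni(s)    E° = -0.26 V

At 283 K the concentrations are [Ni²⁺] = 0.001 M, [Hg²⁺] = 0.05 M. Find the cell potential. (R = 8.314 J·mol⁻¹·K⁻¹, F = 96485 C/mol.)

The Hg²⁺/Hg couple has the higher reduction potential and acts as the cathode, so E°_cell = +0.85 − (-0.26) = 1.11 V.
Balancing electrons gives n = 2; the reaction quotient is Q = [Ni²⁺]/[Hg²⁺] = 0.0200.
E = E° − (RT/nF) ln Q = 1.11 − (8.314×283)/(2×96485) × (-3.912) = 1.110 + 0.048 = 1.158 V.

1.16 V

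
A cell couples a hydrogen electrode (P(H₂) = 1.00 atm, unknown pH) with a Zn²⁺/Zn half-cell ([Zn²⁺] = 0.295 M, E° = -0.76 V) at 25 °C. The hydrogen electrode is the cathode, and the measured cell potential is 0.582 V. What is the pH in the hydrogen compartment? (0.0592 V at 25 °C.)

pH = 3.27

E°_cell = 0.76 V and n = 2.
log Q = n(E° − E)/0.0592 = 2×(0.76 − 0.582)/0.0592 = 6.014.
With Q = [Zn²⁺]·P(H₂) / [H⁺]^2, solving for [H⁺] gives log[H⁺] = -3.272, so pH = 3.27.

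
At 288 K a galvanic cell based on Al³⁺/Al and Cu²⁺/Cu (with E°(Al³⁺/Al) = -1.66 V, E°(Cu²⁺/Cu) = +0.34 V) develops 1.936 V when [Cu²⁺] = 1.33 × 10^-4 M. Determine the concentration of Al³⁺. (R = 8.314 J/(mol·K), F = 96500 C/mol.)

0.0035 M

From the Nernst equation, ln Q = nF(E° − E)/RT = 6×96500×(2.00 − 1.936)/(8.314×288) = 15.476, so Q = 5.26 × 10^6.
With Q = [Al³⁺]^2/[Cu²⁺]^3 and the known concentrations, [Al³⁺]^2 in the numerator gives [Al³⁺] = 0.0035 M.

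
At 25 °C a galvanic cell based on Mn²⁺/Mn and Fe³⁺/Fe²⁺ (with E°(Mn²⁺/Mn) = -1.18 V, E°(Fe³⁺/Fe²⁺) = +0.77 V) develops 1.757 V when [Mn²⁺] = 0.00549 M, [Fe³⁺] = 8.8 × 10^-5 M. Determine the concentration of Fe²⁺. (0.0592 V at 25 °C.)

2.2 M

From the Nernst equation, log Q = n(E° − E)/0.0592 = 2(1.95 − 1.757)/0.0592 = 6.520, so Q = 3.31 × 10^6.
With Q = [Mn²⁺]·[Fe²⁺]^2/[Fe³⁺]^2 and the known concentrations, [Fe²⁺]^2 in the numerator gives [Fe²⁺] = 2.2 M.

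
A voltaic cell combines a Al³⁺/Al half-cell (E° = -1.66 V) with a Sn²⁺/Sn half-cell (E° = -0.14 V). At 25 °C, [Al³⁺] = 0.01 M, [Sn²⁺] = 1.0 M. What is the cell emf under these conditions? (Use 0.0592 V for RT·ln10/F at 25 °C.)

The Sn²⁺/Sn couple has the higher reduction potential and acts as the cathode, so E°_cell = -0.14 − (-1.66) = 1.52 V.
Balancing electrons gives n = 6; the reaction quotient is Q = [Al³⁺]^2/[Sn²⁺]^3 = 1 × 10^-4.
At 25 °C, E = E° − (0.0592/n) log Q = 1.52 − (0.0592/6)(-4.000) = 1.520 + 0.039 = 1.559 V.

1.56 V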